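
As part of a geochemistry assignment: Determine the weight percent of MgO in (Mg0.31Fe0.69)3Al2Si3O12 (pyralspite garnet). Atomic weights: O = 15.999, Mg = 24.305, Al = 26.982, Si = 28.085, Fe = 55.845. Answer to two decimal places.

8.00 wt%

M((Mg0.31Fe0.69)3Al2Si3O12) = 468.410 g/mol; M(MgO) = 40.304 g/mol.
Moles MgO per formula unit = 0.93 Mg ÷ 1 = 0.9300.
MgO fraction = (0.9300 × 40.304) / 468.410 = 37.483/468.410 = 0.0800.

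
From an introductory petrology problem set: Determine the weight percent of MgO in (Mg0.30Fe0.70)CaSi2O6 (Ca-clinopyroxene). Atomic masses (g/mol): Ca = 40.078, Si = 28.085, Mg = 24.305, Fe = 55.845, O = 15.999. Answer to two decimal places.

5.07 wt%

Molar mass of (Mg0.30Fe0.70)CaSi2O6 = 0.30·24.305 + 0.70·55.845 + 1·40.078 + 2·28.085 + 6·15.999 = 238.625 g/mol.
Each formula unit contains 0.30 Mg, equivalent to 0.30/1 = 0.3000 mol MgO.
M(MgO) = 1×24.305 + 1×15.999 = 40.304 g/mol.
Mass of MgO per formula unit = 0.3000 × 40.304 = 12.091 g.
MgO wt% = 12.091 / 238.625 × 100 = 5.07%.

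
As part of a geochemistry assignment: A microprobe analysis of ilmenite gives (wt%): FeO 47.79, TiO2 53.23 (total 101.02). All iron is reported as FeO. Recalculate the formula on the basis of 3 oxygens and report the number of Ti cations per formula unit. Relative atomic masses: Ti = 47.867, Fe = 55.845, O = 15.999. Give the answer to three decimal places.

1.001 Ti apfu

47.79 wt% FeO ÷ 71.844 g/mol = 0.66519 mol, giving 0.66519 Fe and 0.66519 O.
53.23 wt% TiO2 ÷ 79.865 g/mol = 0.66650 mol, giving 0.66650 Ti and 1.33300 O.
Oxygen sums to 1.99819; scaling by 3/1.99819 = 1.50136 puts the formula on 3 O.
Ti: 0.66650 × 1.50136 = 1.001 atoms per formula unit.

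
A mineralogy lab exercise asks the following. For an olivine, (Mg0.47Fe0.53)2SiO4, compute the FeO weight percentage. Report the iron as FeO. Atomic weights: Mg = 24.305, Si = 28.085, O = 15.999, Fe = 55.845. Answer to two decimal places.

M((Mg0.47Fe0.53)2SiO4) = 174.123 g/mol; M(FeO) = 71.844 g/mol.
Moles FeO per formula unit = 1.06 Fe ÷ 1 = 1.0600.
FeO fraction = (1.0600 × 71.844) / 174.123 = 76.155/174.123 = 0.4374.

43.74 wt%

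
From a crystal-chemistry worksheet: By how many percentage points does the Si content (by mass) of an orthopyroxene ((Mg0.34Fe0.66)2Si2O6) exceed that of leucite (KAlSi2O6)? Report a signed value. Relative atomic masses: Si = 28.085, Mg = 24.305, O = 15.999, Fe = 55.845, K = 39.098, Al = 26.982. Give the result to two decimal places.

-2.57 percentage points

First mineral: 56.170 g Si in 242.407 g formula = 23.17 wt% Si.
Second mineral: 56.170 g Si in 218.244 g formula = 25.74 wt% Si.
23.17% − 25.74% gives a difference of -2.57 percentage points.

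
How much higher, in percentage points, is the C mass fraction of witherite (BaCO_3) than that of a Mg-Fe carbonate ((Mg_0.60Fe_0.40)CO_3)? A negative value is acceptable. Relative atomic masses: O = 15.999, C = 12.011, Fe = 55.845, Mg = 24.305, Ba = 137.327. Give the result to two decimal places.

-6.30 percentage points

M(BaCO_3) = 197.335 g/mol, so wt% C = 12.011/197.335 × 100 = 6.09%.
M((Mg_0.60Fe_0.40)CO_3) = 96.929 g/mol, so wt% C = 12.011/96.929 × 100 = 12.39%.
6.09 − 12.39 = -6.30 pp.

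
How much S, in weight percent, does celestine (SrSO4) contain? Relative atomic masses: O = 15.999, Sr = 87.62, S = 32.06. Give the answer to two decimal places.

Formula mass = 1*87.62 + 1*32.06 + 4*15.999 = 183.676 g/mol, of which 32.060 g is S.
So S makes up 32.060/183.676 = 0.1745 of the mass, i.e. 17.45%.

17.45 weight percent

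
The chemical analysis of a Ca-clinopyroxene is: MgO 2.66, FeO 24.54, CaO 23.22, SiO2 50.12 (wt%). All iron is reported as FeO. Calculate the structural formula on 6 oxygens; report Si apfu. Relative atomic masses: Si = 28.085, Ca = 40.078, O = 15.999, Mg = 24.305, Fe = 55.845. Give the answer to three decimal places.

2.66 wt% MgO ÷ 40.304 g/mol = 0.06600 mol, giving 0.06600 Mg and 0.06600 O.
24.54 wt% FeO ÷ 71.844 g/mol = 0.34157 mol, giving 0.34157 Fe and 0.34157 O.
23.22 wt% CaO ÷ 56.077 g/mol = 0.41407 mol, giving 0.41407 Ca and 0.41407 O.
50.12 wt% SiO2 ÷ 60.083 g/mol = 0.83418 mol, giving 0.83418 Si and 1.66836 O.
Oxygen sums to 2.49000; scaling by 6/2.49000 = 2.40964 puts the formula on 6 O.
Si: 0.83418 × 2.40964 = 2.010 atoms per formula unit.

2.010 Si apfu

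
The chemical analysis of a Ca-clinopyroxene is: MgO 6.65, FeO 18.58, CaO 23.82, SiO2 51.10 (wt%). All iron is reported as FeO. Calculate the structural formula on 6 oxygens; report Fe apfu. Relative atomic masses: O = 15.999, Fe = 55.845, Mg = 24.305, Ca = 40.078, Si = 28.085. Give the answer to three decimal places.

0.609 Fe apfu

6.65 wt% MgO ÷ 40.304 g/mol = 0.16500 mol, giving 0.16500 Mg and 0.16500 O.
18.58 wt% FeO ÷ 71.844 g/mol = 0.25862 mol, giving 0.25862 Fe and 0.25862 O.
23.82 wt% CaO ÷ 56.077 g/mol = 0.42477 mol, giving 0.42477 Ca and 0.42477 O.
51.10 wt% SiO2 ÷ 60.083 g/mol = 0.85049 mol, giving 0.85049 Si and 1.70098 O.
Oxygen sums to 2.54937; scaling by 6/2.54937 = 2.35352 puts the formula on 6 O.
Fe: 0.25862 × 2.35352 = 0.609 atoms per formula unit.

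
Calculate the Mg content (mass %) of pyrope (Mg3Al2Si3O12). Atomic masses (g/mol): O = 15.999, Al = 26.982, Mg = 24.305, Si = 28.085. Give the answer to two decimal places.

Molar mass of Mg3Al2Si3O12: 3·24.305 + 2·26.982 + 3·28.085 + 12·15.999 = 403.122 g/mol.
Mass of Mg per formula unit: 3 × 24.305 = 72.915 g.
Weight fraction Mg = 72.915 / 403.122 = 0.1809.

18.09 mass %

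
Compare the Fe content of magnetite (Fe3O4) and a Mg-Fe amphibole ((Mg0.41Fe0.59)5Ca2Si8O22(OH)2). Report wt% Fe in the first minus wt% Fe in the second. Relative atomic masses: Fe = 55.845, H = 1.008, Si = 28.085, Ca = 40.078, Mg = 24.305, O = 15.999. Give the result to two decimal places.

M(Fe3O4) = 231.531 g/mol, so wt% Fe = 167.535/231.531 × 100 = 72.36%.
M((Mg0.41Fe0.59)5Ca2Si8O22(OH)2) = 905.396 g/mol, so wt% Fe = 164.743/905.396 × 100 = 18.20%.
72.36 − 18.20 = 54.16 pp.

54.16 percentage points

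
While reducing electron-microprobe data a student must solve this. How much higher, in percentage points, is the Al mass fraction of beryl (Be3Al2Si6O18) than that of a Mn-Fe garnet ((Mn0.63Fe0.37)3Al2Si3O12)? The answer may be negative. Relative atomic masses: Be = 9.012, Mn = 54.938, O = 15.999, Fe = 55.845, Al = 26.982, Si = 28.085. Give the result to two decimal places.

M(Be3Al2Si6O18) = 537.492 g/mol, so wt% Al = 53.964/537.492 × 100 = 10.04%.
M((Mn0.63Fe0.37)3Al2Si3O12) = 496.028 g/mol, so wt% Al = 53.964/496.028 × 100 = 10.88%.
10.04 − 10.88 = -0.84 pp.

-0.84 percentage points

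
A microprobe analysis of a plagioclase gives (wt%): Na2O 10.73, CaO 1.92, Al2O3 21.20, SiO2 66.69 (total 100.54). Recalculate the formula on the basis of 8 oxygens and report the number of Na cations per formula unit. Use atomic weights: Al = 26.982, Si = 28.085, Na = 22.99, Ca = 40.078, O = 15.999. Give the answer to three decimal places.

10.73 wt% Na2O ÷ 61.979 g/mol = 0.17312 mol, giving 0.34624 Na and 0.17312 O.
1.92 wt% CaO ÷ 56.077 g/mol = 0.03424 mol, giving 0.03424 Ca and 0.03424 O.
21.20 wt% Al2O3 ÷ 101.961 g/mol = 0.20792 mol, giving 0.41584 Al and 0.62376 O.
66.69 wt% SiO2 ÷ 60.083 g/mol = 1.10996 mol, giving 1.10996 Si and 2.21992 O.
Oxygen sums to 3.05104; scaling by 8/3.05104 = 2.62206 puts the formula on 8 O.
Na: 0.34624 × 2.62206 = 0.908 atoms per formula unit.

0.908 Na apfu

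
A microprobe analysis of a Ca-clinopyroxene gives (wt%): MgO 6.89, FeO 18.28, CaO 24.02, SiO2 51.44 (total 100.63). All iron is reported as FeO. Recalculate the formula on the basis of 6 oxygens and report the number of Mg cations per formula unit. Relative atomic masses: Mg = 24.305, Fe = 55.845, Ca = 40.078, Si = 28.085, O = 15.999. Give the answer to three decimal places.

0.400 Mg apfu

6.89 wt% MgO ÷ 40.304 g/mol = 0.17095 mol, giving 0.17095 Mg and 0.17095 O.
18.28 wt% FeO ÷ 71.844 g/mol = 0.25444 mol, giving 0.25444 Fe and 0.25444 O.
24.02 wt% CaO ÷ 56.077 g/mol = 0.42834 mol, giving 0.42834 Ca and 0.42834 O.
51.44 wt% SiO2 ÷ 60.083 g/mol = 0.85615 mol, giving 0.85615 Si and 1.71230 O.
Oxygen sums to 2.56603; scaling by 6/2.56603 = 2.33824 puts the formula on 6 O.
Mg: 0.17095 × 2.33824 = 0.400 atoms per formula unit.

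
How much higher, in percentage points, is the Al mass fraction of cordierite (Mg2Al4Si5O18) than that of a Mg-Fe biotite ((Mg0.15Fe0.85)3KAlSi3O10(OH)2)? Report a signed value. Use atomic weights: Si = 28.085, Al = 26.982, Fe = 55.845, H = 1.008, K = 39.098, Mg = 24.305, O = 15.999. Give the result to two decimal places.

13.03 percentage points

M(Mg2Al4Si5O18) = 584.945 g/mol, so wt% Al = 107.928/584.945 × 100 = 18.45%.
M((Mg0.15Fe0.85)3KAlSi3O10(OH)2) = 497.681 g/mol, so wt% Al = 26.982/497.681 × 100 = 5.42%.
18.45 − 5.42 = 13.03 pp.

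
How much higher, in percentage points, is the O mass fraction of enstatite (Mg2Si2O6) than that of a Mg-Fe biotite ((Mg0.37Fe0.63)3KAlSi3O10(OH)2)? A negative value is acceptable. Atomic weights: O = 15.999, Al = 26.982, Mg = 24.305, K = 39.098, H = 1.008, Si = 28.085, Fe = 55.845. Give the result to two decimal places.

O in Mg2Si2O6: molar mass 200.774 g/mol; 6×15.999 = 95.994 g → 47.81 wt%.
O in (Mg0.37Fe0.63)3KAlSi3O10(OH)2: molar mass 476.865 g/mol; 12×15.999 = 191.988 g → 40.26 wt%.
Difference = 47.81 − 40.26 = 7.55 percentage points.

7.55 percentage points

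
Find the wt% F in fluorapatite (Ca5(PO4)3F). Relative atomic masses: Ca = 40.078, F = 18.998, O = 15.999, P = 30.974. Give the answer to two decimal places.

3.77 weight percent

M(Ca5(PO4)3F) = 504.298 g/mol.
F contributes 1 × 18.998 = 18.998 g per mole.
18.998/504.298 = 0.0377 → 3.77%.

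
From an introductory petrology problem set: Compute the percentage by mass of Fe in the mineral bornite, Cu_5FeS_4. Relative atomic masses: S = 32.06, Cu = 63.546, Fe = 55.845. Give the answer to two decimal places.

11.13 mass %

Molar mass of Cu_5FeS_4: 5·63.546 + 1·55.845 + 4·32.06 = 501.815 g/mol.
Mass of Fe per formula unit: 1 × 55.845 = 55.845 g.
Weight fraction Fe = 55.845 / 501.815 = 0.1113.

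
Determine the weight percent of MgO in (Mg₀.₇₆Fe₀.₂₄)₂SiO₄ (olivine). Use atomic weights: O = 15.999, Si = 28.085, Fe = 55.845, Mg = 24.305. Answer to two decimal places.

Formula mass = 155.830 g/mol.
1.52 Mg → 1.5200 mol MgO per formula unit; M(MgO) = 40.304, so MgO mass = 61.262 g.
61.262/155.830 × 100 = 39.31 wt%.

39.31 wt%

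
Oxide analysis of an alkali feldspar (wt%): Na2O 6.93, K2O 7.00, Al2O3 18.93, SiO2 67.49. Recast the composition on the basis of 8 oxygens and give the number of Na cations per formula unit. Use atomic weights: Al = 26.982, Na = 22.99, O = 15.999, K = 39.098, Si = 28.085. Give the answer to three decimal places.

0.598 Na apfu

6.93 wt% Na2O ÷ 61.979 g/mol = 0.11181 mol, giving 0.22362 Na and 0.11181 O.
7.00 wt% K2O ÷ 94.195 g/mol = 0.07431 mol, giving 0.14862 K and 0.07431 O.
18.93 wt% Al2O3 ÷ 101.961 g/mol = 0.18566 mol, giving 0.37132 Al and 0.55698 O.
67.49 wt% SiO2 ÷ 60.083 g/mol = 1.12328 mol, giving 1.12328 Si and 2.24656 O.
Oxygen sums to 2.98966; scaling by 8/2.98966 = 2.67589 puts the formula on 8 O.
Na: 0.22362 × 2.67589 = 0.598 atoms per formula unit.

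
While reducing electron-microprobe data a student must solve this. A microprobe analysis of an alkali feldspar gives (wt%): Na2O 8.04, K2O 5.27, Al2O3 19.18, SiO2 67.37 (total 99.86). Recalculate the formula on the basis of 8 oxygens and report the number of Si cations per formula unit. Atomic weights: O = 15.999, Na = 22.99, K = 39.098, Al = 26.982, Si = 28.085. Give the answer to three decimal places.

8.04 wt% Na2O ÷ 61.979 g/mol = 0.12972 mol, giving 0.25944 Na and 0.12972 O.
5.27 wt% K2O ÷ 94.195 g/mol = 0.05595 mol, giving 0.11190 K and 0.05595 O.
19.18 wt% Al2O3 ÷ 101.961 g/mol = 0.18811 mol, giving 0.37622 Al and 0.56433 O.
67.37 wt% SiO2 ÷ 60.083 g/mol = 1.12128 mol, giving 1.12128 Si and 2.24256 O.
Oxygen sums to 2.99256; scaling by 8/2.99256 = 2.67330 puts the formula on 8 O.
Si: 1.12128 × 2.67330 = 2.998 atoms per formula unit.

2.998 Si apfu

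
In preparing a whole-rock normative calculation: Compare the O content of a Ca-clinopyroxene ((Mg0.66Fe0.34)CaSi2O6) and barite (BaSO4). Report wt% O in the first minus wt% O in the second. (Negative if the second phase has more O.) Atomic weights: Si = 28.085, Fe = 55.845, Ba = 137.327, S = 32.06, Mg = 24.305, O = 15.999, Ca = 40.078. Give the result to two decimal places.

14.82 percentage points

M((Mg0.66Fe0.34)CaSi2O6) = 227.271 g/mol, so wt% O = 95.994/227.271 × 100 = 42.24%.
M(BaSO4) = 233.383 g/mol, so wt% O = 63.996/233.383 × 100 = 27.42%.
42.24 − 27.42 = 14.82 pp.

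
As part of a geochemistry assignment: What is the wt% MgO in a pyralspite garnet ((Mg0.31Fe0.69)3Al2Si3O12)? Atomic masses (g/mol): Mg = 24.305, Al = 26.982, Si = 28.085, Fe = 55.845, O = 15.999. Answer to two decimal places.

8.00 wt%

Formula mass = 468.410 g/mol.
0.93 Mg → 0.9300 mol MgO per formula unit; M(MgO) = 40.304, so MgO mass = 37.483 g.
37.483/468.410 × 100 = 8.00 wt%.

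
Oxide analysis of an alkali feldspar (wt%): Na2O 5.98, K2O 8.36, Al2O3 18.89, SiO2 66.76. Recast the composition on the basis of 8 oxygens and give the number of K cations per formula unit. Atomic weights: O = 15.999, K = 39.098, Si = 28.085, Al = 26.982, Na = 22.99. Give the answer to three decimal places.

5.98 wt% Na2O ÷ 61.979 g/mol = 0.09648 mol, giving 0.19296 Na and 0.09648 O.
8.36 wt% K2O ÷ 94.195 g/mol = 0.08875 mol, giving 0.17750 K and 0.08875 O.
18.89 wt% Al2O3 ÷ 101.961 g/mol = 0.18527 mol, giving 0.37054 Al and 0.55581 O.
66.76 wt% SiO2 ÷ 60.083 g/mol = 1.11113 mol, giving 1.11113 Si and 2.22226 O.
Oxygen sums to 2.96330; scaling by 8/2.96330 = 2.69969 puts the formula on 8 O.
K: 0.17750 × 2.69969 = 0.479 atoms per formula unit.

0.479 K apfu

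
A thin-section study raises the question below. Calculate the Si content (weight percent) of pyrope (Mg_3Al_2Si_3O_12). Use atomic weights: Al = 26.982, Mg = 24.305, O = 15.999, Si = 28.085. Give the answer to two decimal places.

20.90 weight percent

M(Mg_3Al_2Si_3O_12) = 403.122 g/mol.
Si contributes 3 × 28.085 = 84.255 g per mole.
84.255/403.122 = 0.2090 → 20.90%.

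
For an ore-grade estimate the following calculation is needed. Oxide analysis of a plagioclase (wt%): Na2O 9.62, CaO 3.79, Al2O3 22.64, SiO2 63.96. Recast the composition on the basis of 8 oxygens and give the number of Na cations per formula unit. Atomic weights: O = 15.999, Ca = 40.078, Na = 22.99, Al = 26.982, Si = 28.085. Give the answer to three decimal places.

Na2O (M=61.979): mol = 0.15521; Na = 0.31042, O = 0.15521.
CaO (M=56.077): mol = 0.06759; Ca = 0.06759, O = 0.06759.
Al2O3 (M=101.961): mol = 0.22205; Al = 0.44410, O = 0.66615.
SiO2 (M=60.083): mol = 1.06453; Si = 1.06453, O = 2.12906.
ΣO = 3.01801; factor = 8/ΣO = 2.65075.
Na apfu = 0.31042 × 2.65075 = 0.823.

0.823 Na apfu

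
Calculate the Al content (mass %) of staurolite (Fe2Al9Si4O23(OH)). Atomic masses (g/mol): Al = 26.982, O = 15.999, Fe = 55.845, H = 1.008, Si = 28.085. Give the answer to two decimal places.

28.51 mass %

Formula mass = 2*55.845 + 9*26.982 + 4*28.085 + 24*15.999 + 1*1.008 = 851.852 g/mol, of which 242.838 g is Al.
So Al makes up 242.838/851.852 = 0.2851 of the mass, i.e. 28.51%.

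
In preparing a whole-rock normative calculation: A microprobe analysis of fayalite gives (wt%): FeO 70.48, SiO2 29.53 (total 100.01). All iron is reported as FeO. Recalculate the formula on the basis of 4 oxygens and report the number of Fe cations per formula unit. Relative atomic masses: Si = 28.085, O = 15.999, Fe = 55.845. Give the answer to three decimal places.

FeO (M=71.844): mol = 0.98101; Fe = 0.98101, O = 0.98101.
SiO2 (M=60.083): mol = 0.49149; Si = 0.49149, O = 0.98298.
ΣO = 1.96399; factor = 4/ΣO = 2.03667.
Fe apfu = 0.98101 × 2.03667 = 1.998.

1.998 Fe apfu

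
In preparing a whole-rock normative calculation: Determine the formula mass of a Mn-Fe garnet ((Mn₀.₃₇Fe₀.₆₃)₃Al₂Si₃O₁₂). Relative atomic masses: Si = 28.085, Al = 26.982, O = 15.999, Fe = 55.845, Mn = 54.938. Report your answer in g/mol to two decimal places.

496.74 g/mol

The formula mass is the sum 1.11*54.938 + 1.89*55.845 + 2*26.982 + 3*28.085 + 12*15.999.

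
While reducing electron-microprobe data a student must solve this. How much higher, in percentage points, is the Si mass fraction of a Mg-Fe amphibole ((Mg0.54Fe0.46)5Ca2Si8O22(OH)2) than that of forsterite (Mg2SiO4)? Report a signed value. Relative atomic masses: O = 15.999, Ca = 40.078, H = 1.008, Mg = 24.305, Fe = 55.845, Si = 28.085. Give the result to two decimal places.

5.43 percentage points

First mineral: 224.680 g Si in 884.895 g formula = 25.39 wt% Si.
Second mineral: 28.085 g Si in 140.691 g formula = 19.96 wt% Si.
25.39% − 19.96% gives a difference of 5.43 percentage points.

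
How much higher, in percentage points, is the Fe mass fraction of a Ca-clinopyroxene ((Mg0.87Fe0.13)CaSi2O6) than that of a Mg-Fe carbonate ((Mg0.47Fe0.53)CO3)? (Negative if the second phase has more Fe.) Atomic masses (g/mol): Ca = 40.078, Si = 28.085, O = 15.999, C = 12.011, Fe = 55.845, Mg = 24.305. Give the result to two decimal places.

-26.01 percentage points

Fe in (Mg0.87Fe0.13)CaSi2O6: molar mass 220.647 g/mol; 0.13×55.845 = 7.260 g → 3.29 wt%.
Fe in (Mg0.47Fe0.53)CO3: molar mass 101.029 g/mol; 0.53×55.845 = 29.598 g → 29.30 wt%.
Difference = 3.29 − 29.30 = -26.01 percentage points.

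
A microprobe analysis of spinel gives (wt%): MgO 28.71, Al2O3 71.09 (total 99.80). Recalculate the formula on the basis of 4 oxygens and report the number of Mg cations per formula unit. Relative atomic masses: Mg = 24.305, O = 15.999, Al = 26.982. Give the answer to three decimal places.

1.016 Mg apfu

MgO: 28.71/40.304 = 0.71234 mol → 0.71234 mol Mg, 0.71234 mol O.
Al2O3: 71.09/101.961 = 0.69723 mol → 1.39446 mol Al, 2.09169 mol O.
Total oxygen = 2.80403 mol. Normalization factor = 4/2.80403 = 1.42652.
Mg per 4 O = 0.71234 × 1.42652 = 1.016.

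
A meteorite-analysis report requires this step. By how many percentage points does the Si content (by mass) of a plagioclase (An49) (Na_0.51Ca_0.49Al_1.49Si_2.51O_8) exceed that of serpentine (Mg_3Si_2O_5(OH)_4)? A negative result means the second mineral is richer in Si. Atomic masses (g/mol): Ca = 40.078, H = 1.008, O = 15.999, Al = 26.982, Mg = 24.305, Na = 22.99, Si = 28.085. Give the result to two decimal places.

First mineral: 70.493 g Si in 270.052 g formula = 26.10 wt% Si.
Second mineral: 56.170 g Si in 277.108 g formula = 20.27 wt% Si.
26.10% − 20.27% gives a difference of 5.83 percentage points.

5.83 percentage points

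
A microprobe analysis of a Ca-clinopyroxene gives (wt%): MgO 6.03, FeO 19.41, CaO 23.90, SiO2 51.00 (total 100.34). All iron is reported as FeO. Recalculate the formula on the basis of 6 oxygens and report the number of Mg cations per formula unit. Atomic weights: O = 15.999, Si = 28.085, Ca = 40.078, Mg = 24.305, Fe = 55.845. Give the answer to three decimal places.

MgO: 6.03/40.304 = 0.14961 mol → 0.14961 mol Mg, 0.14961 mol O.
FeO: 19.41/71.844 = 0.27017 mol → 0.27017 mol Fe, 0.27017 mol O.
CaO: 23.90/56.077 = 0.42620 mol → 0.42620 mol Ca, 0.42620 mol O.
SiO2: 51.00/60.083 = 0.84883 mol → 0.84883 mol Si, 1.69766 mol O.
Total oxygen = 2.54364 mol. Normalization factor = 6/2.54364 = 2.35882.
Mg per 6 O = 0.14961 × 2.35882 = 0.353.

0.353 Mg apfu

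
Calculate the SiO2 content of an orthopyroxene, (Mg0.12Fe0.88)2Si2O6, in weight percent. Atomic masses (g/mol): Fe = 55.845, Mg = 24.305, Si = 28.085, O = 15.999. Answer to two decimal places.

Formula mass = 256.284 g/mol.
2 Si → 2.0000 mol SiO2 per formula unit; M(SiO2) = 60.083, so SiO2 mass = 120.166 g.
120.166/256.284 × 100 = 46.89 wt%.

46.89 wt%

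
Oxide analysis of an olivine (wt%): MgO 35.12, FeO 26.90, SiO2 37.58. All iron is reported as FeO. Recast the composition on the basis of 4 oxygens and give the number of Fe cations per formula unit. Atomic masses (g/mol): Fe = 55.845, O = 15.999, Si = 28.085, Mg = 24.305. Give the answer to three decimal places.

MgO (M=40.304): mol = 0.87138; Mg = 0.87138, O = 0.87138.
FeO (M=71.844): mol = 0.37442; Fe = 0.37442, O = 0.37442.
SiO2 (M=60.083): mol = 0.62547; Si = 0.62547, O = 1.25094.
ΣO = 2.49674; factor = 4/ΣO = 1.60209.
Fe apfu = 0.37442 × 1.60209 = 0.600.

0.600 Fe apfu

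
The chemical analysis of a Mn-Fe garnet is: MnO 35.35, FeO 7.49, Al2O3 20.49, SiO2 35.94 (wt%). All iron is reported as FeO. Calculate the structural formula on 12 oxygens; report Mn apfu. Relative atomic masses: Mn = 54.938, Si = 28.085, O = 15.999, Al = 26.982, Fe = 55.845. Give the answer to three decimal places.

35.35 wt% MnO ÷ 70.937 g/mol = 0.49833 mol, giving 0.49833 Mn and 0.49833 O.
7.49 wt% FeO ÷ 71.844 g/mol = 0.10425 mol, giving 0.10425 Fe and 0.10425 O.
20.49 wt% Al2O3 ÷ 101.961 g/mol = 0.20096 mol, giving 0.40192 Al and 0.60288 O.
35.94 wt% SiO2 ÷ 60.083 g/mol = 0.59817 mol, giving 0.59817 Si and 1.19634 O.
Oxygen sums to 2.40180; scaling by 12/2.40180 = 4.99625 puts the formula on 12 O.
Mn: 0.49833 × 4.99625 = 2.490 atoms per formula unit.

2.490 Mn apfu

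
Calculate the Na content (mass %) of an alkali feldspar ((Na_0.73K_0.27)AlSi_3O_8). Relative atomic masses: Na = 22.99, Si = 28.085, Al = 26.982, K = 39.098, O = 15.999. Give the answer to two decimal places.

6.30 mass %

Formula mass = 0.73*22.99 + 0.27*39.098 + 1*26.982 + 3*28.085 + 8*15.999 = 266.568 g/mol, of which 16.783 g is Na.
So Na makes up 16.783/266.568 = 0.0630 of the mass, i.e. 6.30%.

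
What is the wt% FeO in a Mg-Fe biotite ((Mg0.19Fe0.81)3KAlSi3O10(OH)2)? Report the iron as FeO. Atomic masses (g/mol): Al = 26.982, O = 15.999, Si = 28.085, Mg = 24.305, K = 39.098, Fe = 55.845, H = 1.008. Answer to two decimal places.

Molar mass of (Mg0.19Fe0.81)3KAlSi3O10(OH)2 = 0.57×24.305 + 2.43×55.845 + 1×39.098 + 1×26.982 + 3×28.085 + 12×15.999 + 2×1.008 = 493.896 g/mol.
Each formula unit contains 2.43 Fe, equivalent to 2.43/1 = 2.4300 mol FeO.
M(FeO) = 1×55.845 + 1×15.999 = 71.844 g/mol.
Mass of FeO per formula unit = 2.4300 × 71.844 = 174.581 g.
FeO wt% = 174.581 / 493.896 × 100 = 35.35%.

35.35 wt%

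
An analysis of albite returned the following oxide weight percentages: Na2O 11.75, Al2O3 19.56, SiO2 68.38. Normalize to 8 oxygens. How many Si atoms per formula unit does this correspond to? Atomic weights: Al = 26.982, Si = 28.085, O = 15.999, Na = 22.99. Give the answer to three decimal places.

2.994 Si apfu

Na2O: 11.75/61.979 = 0.18958 mol → 0.37916 mol Na, 0.18958 mol O.
Al2O3: 19.56/101.961 = 0.19184 mol → 0.38368 mol Al, 0.57552 mol O.
SiO2: 68.38/60.083 = 1.13809 mol → 1.13809 mol Si, 2.27618 mol O.
Total oxygen = 3.04128 mol. Normalization factor = 8/3.04128 = 2.63047.
Si per 8 O = 1.13809 × 2.63047 = 2.994.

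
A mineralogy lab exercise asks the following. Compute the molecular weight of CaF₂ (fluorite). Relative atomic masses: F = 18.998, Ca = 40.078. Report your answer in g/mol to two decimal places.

78.07 g/mol

Ca: 1 × 40.078 = 40.0780
F: 2 × 18.998 = 37.9960
Summing the contributions gives the formula mass.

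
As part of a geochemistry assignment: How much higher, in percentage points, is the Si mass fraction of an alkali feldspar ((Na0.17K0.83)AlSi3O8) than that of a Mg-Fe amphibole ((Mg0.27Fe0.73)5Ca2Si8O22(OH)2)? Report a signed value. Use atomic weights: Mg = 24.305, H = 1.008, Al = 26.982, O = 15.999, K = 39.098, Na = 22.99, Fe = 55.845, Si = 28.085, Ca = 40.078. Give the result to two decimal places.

6.35 percentage points

M((Na0.17K0.83)AlSi3O8) = 275.589 g/mol, so wt% Si = 84.255/275.589 × 100 = 30.57%.
M((Mg0.27Fe0.73)5Ca2Si8O22(OH)2) = 927.474 g/mol, so wt% Si = 224.680/927.474 × 100 = 24.22%.
30.57 − 24.22 = 6.35 pp.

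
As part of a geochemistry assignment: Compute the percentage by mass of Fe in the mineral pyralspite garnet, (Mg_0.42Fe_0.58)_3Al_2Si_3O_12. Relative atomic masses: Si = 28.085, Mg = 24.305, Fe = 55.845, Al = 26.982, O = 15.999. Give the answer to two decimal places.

21.22 mass %

Formula mass = 1.26×24.305 + 1.74×55.845 + 2×26.982 + 3×28.085 + 12×15.999 = 458.002 g/mol, of which 97.170 g is Fe.
So Fe makes up 97.170/458.002 = 0.2122 of the mass, i.e. 21.22%.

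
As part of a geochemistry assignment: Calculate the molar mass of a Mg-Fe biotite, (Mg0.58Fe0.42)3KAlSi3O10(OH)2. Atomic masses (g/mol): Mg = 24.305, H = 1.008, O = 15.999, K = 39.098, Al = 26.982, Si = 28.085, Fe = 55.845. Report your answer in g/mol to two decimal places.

The formula mass is the sum 1.74(24.305) + 1.26(55.845) + 1(39.098) + 1(26.982) + 3(28.085) + 12(15.999) + 2(1.008).

456.99 g/mol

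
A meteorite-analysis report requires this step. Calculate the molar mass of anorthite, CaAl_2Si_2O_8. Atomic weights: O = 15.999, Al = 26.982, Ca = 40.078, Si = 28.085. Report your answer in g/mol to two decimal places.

Ca: 1 × 40.078 = 40.0780
Al: 2 × 26.982 = 53.9640
Si: 2 × 28.085 = 56.1700
O: 8 × 15.999 = 127.9920
Summing the contributions gives the formula mass.

278.20 g/mol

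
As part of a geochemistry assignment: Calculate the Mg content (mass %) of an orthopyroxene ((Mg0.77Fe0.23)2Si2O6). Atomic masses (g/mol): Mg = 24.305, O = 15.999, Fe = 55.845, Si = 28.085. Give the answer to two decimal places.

17.39 mass %

M((Mg0.77Fe0.23)2Si2O6) = 215.282 g/mol.
Mg contributes 1.54 × 24.305 = 37.430 g per mole.
37.430/215.282 = 0.1739 → 17.39%.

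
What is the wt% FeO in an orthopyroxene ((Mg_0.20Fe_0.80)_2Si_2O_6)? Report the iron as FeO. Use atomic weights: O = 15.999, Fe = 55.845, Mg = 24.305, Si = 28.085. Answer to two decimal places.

45.75 wt%

Molar mass of (Mg_0.20Fe_0.80)_2Si_2O_6 = 0.40*24.305 + 1.60*55.845 + 2*28.085 + 6*15.999 = 251.238 g/mol.
Each formula unit contains 1.60 Fe, equivalent to 1.60/1 = 1.6000 mol FeO.
M(FeO) = 1×55.845 + 1×15.999 = 71.844 g/mol.
Mass of FeO per formula unit = 1.6000 × 71.844 = 114.950 g.
FeO wt% = 114.950 / 251.238 × 100 = 45.75%.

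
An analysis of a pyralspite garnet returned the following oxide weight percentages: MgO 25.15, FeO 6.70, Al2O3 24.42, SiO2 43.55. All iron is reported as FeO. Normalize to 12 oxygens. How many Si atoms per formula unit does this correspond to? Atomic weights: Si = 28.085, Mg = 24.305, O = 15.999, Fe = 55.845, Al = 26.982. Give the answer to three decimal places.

25.15 wt% MgO ÷ 40.304 g/mol = 0.62401 mol, giving 0.62401 Mg and 0.62401 O.
6.70 wt% FeO ÷ 71.844 g/mol = 0.09326 mol, giving 0.09326 Fe and 0.09326 O.
24.42 wt% Al2O3 ÷ 101.961 g/mol = 0.23950 mol, giving 0.47900 Al and 0.71850 O.
43.55 wt% SiO2 ÷ 60.083 g/mol = 0.72483 mol, giving 0.72483 Si and 1.44966 O.
Oxygen sums to 2.88543; scaling by 12/2.88543 = 4.15883 puts the formula on 12 O.
Si: 0.72483 × 4.15883 = 3.014 atoms per formula unit.

3.014 Si apfu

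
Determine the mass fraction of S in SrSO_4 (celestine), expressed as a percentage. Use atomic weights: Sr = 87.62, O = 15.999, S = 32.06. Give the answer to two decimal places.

17.45 weight percent

M(SrSO_4) = 183.676 g/mol.
S contributes 1 × 32.06 = 32.060 g per mole.
32.060/183.676 = 0.1745 → 17.45%.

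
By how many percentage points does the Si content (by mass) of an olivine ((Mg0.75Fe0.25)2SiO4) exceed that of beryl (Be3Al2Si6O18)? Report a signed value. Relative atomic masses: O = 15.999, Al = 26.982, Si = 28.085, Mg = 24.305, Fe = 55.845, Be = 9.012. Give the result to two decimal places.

-13.40 percentage points

First mineral: 28.085 g Si in 156.461 g formula = 17.95 wt% Si.
Second mineral: 168.510 g Si in 537.492 g formula = 31.35 wt% Si.
17.95% − 31.35% gives a difference of -13.40 percentage points.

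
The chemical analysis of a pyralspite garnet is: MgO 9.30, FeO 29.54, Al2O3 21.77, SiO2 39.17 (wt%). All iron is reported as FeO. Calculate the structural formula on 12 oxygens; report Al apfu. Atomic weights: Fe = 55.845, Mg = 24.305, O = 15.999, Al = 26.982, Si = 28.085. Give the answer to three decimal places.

1.981 Al apfu

9.30 wt% MgO ÷ 40.304 g/mol = 0.23075 mol, giving 0.23075 Mg and 0.23075 O.
29.54 wt% FeO ÷ 71.844 g/mol = 0.41117 mol, giving 0.41117 Fe and 0.41117 O.
21.77 wt% Al2O3 ÷ 101.961 g/mol = 0.21351 mol, giving 0.42702 Al and 0.64053 O.
39.17 wt% SiO2 ÷ 60.083 g/mol = 0.65193 mol, giving 0.65193 Si and 1.30386 O.
Oxygen sums to 2.58631; scaling by 12/2.58631 = 4.63982 puts the formula on 12 O.
Al: 0.42702 × 4.63982 = 1.981 atoms per formula unit.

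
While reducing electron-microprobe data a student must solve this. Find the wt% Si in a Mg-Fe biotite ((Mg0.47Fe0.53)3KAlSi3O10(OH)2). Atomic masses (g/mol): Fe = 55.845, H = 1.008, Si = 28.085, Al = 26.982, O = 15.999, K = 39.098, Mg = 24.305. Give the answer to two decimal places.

18.03 mass %

M((Mg0.47Fe0.53)3KAlSi3O10(OH)2) = 467.403 g/mol.
Si contributes 3 × 28.085 = 84.255 g per mole.
84.255/467.403 = 0.1803 → 18.03%.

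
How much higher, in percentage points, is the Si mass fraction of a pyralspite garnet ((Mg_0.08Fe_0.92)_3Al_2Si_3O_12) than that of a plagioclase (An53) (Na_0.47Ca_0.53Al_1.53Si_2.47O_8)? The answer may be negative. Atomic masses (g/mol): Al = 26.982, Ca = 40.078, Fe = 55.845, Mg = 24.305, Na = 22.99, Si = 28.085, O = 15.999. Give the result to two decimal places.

First mineral: 84.255 g Si in 490.172 g formula = 17.19 wt% Si.
Second mineral: 69.370 g Si in 270.691 g formula = 25.63 wt% Si.
17.19% − 25.63% gives a difference of -8.44 percentage points.

-8.44 percentage points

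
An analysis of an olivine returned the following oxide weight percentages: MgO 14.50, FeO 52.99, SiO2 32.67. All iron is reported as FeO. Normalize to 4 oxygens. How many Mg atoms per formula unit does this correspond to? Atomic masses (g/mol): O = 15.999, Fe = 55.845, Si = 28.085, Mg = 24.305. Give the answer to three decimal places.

MgO (M=40.304): mol = 0.35977; Mg = 0.35977, O = 0.35977.
FeO (M=71.844): mol = 0.73757; Fe = 0.73757, O = 0.73757.
SiO2 (M=60.083): mol = 0.54375; Si = 0.54375, O = 1.08750.
ΣO = 2.18484; factor = 4/ΣO = 1.83080.
Mg apfu = 0.35977 × 1.83080 = 0.659.

0.659 Mg apfu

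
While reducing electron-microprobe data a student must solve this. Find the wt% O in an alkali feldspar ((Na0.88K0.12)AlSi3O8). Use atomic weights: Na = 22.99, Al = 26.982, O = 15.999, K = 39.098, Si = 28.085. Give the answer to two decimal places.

Molar mass of (Na0.88K0.12)AlSi3O8: 0.88·22.99 + 0.12·39.098 + 1·26.982 + 3·28.085 + 8·15.999 = 264.152 g/mol.
Mass of O per formula unit: 8 × 15.999 = 127.992 g.
Weight fraction O = 127.992 / 264.152 = 0.4845.

48.45 mass %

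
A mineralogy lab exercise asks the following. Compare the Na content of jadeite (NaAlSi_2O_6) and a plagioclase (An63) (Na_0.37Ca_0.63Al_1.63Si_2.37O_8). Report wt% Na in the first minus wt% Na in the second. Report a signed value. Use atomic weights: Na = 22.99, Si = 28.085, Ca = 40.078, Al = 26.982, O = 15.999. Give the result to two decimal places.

M(NaAlSi_2O_6) = 202.136 g/mol, so wt% Na = 22.990/202.136 × 100 = 11.37%.
M(Na_0.37Ca_0.63Al_1.63Si_2.37O_8) = 272.290 g/mol, so wt% Na = 8.506/272.290 × 100 = 3.12%.
11.37 − 3.12 = 8.25 pp.

8.25 percentage points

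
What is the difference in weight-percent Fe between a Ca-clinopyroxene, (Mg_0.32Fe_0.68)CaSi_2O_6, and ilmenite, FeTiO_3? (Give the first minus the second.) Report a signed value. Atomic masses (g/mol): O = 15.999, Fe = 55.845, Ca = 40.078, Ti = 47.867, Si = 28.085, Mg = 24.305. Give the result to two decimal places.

First mineral: 37.975 g Fe in 237.994 g formula = 15.96 wt% Fe.
Second mineral: 55.845 g Fe in 151.709 g formula = 36.81 wt% Fe.
15.96% − 36.81% gives a difference of -20.85 percentage points.

-20.85 percentage points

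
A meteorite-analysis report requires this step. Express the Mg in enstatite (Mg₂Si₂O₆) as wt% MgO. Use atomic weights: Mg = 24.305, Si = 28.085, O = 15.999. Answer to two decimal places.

40.15 wt%

Molar mass of Mg₂Si₂O₆ = 2×24.305 + 2×28.085 + 6×15.999 = 200.774 g/mol.
Each formula unit contains 2 Mg, equivalent to 2/1 = 2.0000 mol MgO.
M(MgO) = 1×24.305 + 1×15.999 = 40.304 g/mol.
Mass of MgO per formula unit = 2.0000 × 40.304 = 80.608 g.
MgO wt% = 80.608 / 200.774 × 100 = 40.15%.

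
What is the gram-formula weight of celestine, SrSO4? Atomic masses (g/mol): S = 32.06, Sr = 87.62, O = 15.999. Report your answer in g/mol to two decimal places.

183.68 g/mol

Sr: 1 × 87.62 = 87.6200
S: 1 × 32.06 = 32.0600
O: 4 × 15.999 = 63.9960
Summing the contributions gives the formula mass.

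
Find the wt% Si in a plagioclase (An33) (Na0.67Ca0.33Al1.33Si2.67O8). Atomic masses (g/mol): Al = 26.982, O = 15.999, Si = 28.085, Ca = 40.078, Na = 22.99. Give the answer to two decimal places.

Molar mass of Na0.67Ca0.33Al1.33Si2.67O8: 0.67*22.99 + 0.33*40.078 + 1.33*26.982 + 2.67*28.085 + 8*15.999 = 267.494 g/mol.
Mass of Si per formula unit: 2.67 × 28.085 = 74.987 g.
Weight fraction Si = 74.987 / 267.494 = 0.2803.

28.03 wt%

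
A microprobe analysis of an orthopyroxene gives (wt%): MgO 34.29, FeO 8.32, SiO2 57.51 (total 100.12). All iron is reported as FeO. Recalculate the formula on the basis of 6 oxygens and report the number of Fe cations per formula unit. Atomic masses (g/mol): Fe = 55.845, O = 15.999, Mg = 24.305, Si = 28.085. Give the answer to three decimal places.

0.241 Fe apfu

MgO: 34.29/40.304 = 0.85078 mol → 0.85078 mol Mg, 0.85078 mol O.
FeO: 8.32/71.844 = 0.11581 mol → 0.11581 mol Fe, 0.11581 mol O.
SiO2: 57.51/60.083 = 0.95718 mol → 0.95718 mol Si, 1.91436 mol O.
Total oxygen = 2.88095 mol. Normalization factor = 6/2.88095 = 2.08265.
Fe per 6 O = 0.11581 × 2.08265 = 0.241.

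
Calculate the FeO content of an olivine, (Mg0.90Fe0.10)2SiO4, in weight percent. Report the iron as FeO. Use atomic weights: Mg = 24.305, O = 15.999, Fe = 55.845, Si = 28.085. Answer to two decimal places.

9.77 wt%

M((Mg0.90Fe0.10)2SiO4) = 146.999 g/mol; M(FeO) = 71.844 g/mol.
Moles FeO per formula unit = 0.20 Fe ÷ 1 = 0.2000.
FeO fraction = (0.2000 × 71.844) / 146.999 = 14.369/146.999 = 0.0977.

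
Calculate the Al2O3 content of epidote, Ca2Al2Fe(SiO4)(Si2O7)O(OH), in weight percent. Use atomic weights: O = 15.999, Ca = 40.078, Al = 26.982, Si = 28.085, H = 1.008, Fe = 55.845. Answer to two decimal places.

Formula mass = 483.215 g/mol.
2 Al → 1.0000 mol Al2O3 per formula unit; M(Al2O3) = 101.961, so Al2O3 mass = 101.961 g.
101.961/483.215 × 100 = 21.10 wt%.

21.10 wt%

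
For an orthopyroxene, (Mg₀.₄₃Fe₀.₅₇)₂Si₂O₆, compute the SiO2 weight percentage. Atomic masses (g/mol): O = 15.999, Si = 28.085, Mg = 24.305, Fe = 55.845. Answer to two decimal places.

M((Mg₀.₄₃Fe₀.₅₇)₂Si₂O₆) = 236.730 g/mol; M(SiO2) = 60.083 g/mol.
Moles SiO2 per formula unit = 2 Si ÷ 1 = 2.0000.
SiO2 fraction = (2.0000 × 60.083) / 236.730 = 120.166/236.730 = 0.5076.

50.76 wt%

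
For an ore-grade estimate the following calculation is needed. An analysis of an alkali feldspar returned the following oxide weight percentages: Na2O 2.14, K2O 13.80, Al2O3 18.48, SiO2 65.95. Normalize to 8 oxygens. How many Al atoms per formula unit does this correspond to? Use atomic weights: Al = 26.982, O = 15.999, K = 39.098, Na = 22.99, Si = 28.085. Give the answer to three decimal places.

0.993 Al apfu

Na2O: 2.14/61.979 = 0.03453 mol → 0.06906 mol Na, 0.03453 mol O.
K2O: 13.80/94.195 = 0.14650 mol → 0.29300 mol K, 0.14650 mol O.
Al2O3: 18.48/101.961 = 0.18125 mol → 0.36250 mol Al, 0.54375 mol O.
SiO2: 65.95/60.083 = 1.09765 mol → 1.09765 mol Si, 2.19530 mol O.
Total oxygen = 2.92008 mol. Normalization factor = 8/2.92008 = 2.73965.
Al per 8 O = 0.36250 × 2.73965 = 0.993.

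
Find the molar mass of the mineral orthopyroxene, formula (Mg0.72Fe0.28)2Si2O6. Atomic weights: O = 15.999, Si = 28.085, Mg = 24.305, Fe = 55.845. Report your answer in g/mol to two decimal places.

Mg: 1.44 × 24.305 = 34.9992
Fe: 0.56 × 55.845 = 31.2732
Si: 2 × 28.085 = 56.1700
O: 6 × 15.999 = 95.9940
Summing the contributions gives the formula mass.

218.44 g/mol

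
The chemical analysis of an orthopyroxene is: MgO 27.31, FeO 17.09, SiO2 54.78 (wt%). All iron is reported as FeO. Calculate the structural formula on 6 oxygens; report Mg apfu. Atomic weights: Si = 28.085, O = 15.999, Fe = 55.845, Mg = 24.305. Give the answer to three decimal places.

1.484 Mg apfu

27.31 wt% MgO ÷ 40.304 g/mol = 0.67760 mol, giving 0.67760 Mg and 0.67760 O.
17.09 wt% FeO ÷ 71.844 g/mol = 0.23788 mol, giving 0.23788 Fe and 0.23788 O.
54.78 wt% SiO2 ÷ 60.083 g/mol = 0.91174 mol, giving 0.91174 Si and 1.82348 O.
Oxygen sums to 2.73896; scaling by 6/2.73896 = 2.19061 puts the formula on 6 O.
Mg: 0.67760 × 2.19061 = 1.484 atoms per formula unit.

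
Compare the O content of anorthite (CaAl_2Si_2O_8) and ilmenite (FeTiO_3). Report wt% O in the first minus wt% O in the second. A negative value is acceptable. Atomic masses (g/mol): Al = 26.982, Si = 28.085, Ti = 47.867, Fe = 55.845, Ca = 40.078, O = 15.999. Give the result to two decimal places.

14.37 percentage points

O in CaAl_2Si_2O_8: molar mass 278.204 g/mol; 8×15.999 = 127.992 g → 46.01 wt%.
O in FeTiO_3: molar mass 151.709 g/mol; 3×15.999 = 47.997 g → 31.64 wt%.
Difference = 46.01 − 31.64 = 14.37 percentage points.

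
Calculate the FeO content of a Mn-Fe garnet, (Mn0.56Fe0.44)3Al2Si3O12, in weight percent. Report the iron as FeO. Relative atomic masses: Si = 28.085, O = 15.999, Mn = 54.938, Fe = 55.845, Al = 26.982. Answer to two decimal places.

Formula mass = 496.218 g/mol.
1.32 Fe → 1.3200 mol FeO per formula unit; M(FeO) = 71.844, so FeO mass = 94.834 g.
94.834/496.218 × 100 = 19.11 wt%.

19.11 wt%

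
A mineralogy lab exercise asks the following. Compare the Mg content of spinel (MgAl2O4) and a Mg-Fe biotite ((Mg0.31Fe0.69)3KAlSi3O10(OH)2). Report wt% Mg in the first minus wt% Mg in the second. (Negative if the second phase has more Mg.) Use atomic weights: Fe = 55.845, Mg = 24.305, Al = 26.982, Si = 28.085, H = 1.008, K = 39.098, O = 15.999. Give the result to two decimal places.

M(MgAl2O4) = 142.265 g/mol, so wt% Mg = 24.305/142.265 × 100 = 17.08%.
M((Mg0.31Fe0.69)3KAlSi3O10(OH)2) = 482.542 g/mol, so wt% Mg = 22.604/482.542 × 100 = 4.68%.
17.08 − 4.68 = 12.40 pp.

12.40 percentage points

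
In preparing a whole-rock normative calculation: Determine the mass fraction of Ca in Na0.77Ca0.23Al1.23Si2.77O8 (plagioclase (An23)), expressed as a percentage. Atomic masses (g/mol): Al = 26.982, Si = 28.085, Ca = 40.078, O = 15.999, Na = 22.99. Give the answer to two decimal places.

3.47 wt%

Formula mass = 0.77×22.99 + 0.23×40.078 + 1.23×26.982 + 2.77×28.085 + 8×15.999 = 265.896 g/mol, of which 9.218 g is Ca.
So Ca makes up 9.218/265.896 = 0.0347 of the mass, i.e. 3.47%.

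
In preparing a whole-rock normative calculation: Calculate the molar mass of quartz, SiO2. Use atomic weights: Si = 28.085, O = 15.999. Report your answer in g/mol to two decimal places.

The formula mass is the sum 1(28.085) + 2(15.999).

60.08 g/mol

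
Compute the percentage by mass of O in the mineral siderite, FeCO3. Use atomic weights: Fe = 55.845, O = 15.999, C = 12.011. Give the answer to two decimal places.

Formula mass = 1·55.845 + 1·12.011 + 3·15.999 = 115.853 g/mol, of which 47.997 g is O.
So O makes up 47.997/115.853 = 0.4143 of the mass, i.e. 41.43%.

41.43 weight percent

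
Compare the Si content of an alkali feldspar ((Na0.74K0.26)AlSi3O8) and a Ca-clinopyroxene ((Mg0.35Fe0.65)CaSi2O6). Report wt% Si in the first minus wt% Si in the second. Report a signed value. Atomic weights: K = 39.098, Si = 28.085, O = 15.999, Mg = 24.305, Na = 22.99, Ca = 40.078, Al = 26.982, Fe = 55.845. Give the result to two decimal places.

Si in (Na0.74K0.26)AlSi3O8: molar mass 266.407 g/mol; 3×28.085 = 84.255 g → 31.63 wt%.
Si in (Mg0.35Fe0.65)CaSi2O6: molar mass 237.048 g/mol; 2×28.085 = 56.170 g → 23.70 wt%.
Difference = 31.63 − 23.70 = 7.93 percentage points.

7.93 percentage points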